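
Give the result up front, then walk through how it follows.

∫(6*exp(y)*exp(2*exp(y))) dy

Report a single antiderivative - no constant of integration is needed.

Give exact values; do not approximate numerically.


The answer is 3*exp(2*exp(y)).
Step 1. Substitute u = exp(y), turning ∫(6*exp(y)*exp(2*exp(y))) dy into ∫(6*exp(2*u)) du: now ∫(6*exp(2*u)) du.
Step 2. Evaluate the standard form: now 3*exp(2*u).
Step 3. Substitute back u = exp(y): now 3*exp(2*exp(y)).
Answer: 3*exp(2*exp(y)).


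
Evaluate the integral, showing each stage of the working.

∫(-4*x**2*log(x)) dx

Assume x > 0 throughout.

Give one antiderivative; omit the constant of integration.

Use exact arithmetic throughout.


Step 1. Integrate ∫(-4*x**2*log(x)) dx by parts with u = log(x), dv = (-4*x**2) dx, so v = -4*x**3/3 [assuming x > 0]: now -4*x**3*log(x)/3 + ∫(4*x**2/3) dx.
Step 2. Evaluate the standard form: now -4*x**3*log(x)/3 + 4*x**3/9.
Answer: -4*x**3*log(x)/3 + 4*x**3/9.


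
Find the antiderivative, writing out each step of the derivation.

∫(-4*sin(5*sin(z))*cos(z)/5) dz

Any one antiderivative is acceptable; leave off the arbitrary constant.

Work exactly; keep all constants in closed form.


Step 1. Substitute u = sin(z), turning ∫(-4*sin(5*sin(z))*cos(z)/5) dz into ∫(-4*sin(5*u)/5) du: now ∫(-4*sin(5*u)/5) du.
Step 2. Evaluate the standard form: now 4*cos(5*u)/25.
Step 3. Substitute back u = sin(z): now 4*cos(5*sin(z))/25.
Answer: 4*cos(5*sin(z))/25.


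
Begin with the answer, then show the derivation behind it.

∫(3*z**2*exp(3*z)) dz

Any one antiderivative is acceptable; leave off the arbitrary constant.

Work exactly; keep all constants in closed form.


The answer is z**2*exp(3*z) - 2*z*exp(3*z)/3 + 2*exp(3*z)/9.
Step 1. Integrate ∫(3*z**2*exp(3*z)) dz by parts with u = z**2, dv = (3*exp(3*z)) dz, so v = exp(3*z): now z**2*exp(3*z) + ∫(-2*z*exp(3*z)) dz.
Step 2. Integrate ∫(-2*z*exp(3*z)) dz by parts with u = z, dv = (-2*exp(3*z)) dz, so v = -2*exp(3*z)/3: now z**2*exp(3*z) - 2*z*exp(3*z)/3 + ∫(2*exp(3*z)/3) dz.
Step 3. Evaluate the standard form: now z**2*exp(3*z) - 2*z*exp(3*z)/3 + 2*exp(3*z)/9.
Answer: z**2*exp(3*z) - 2*z*exp(3*z)/3 + 2*exp(3*z)/9.


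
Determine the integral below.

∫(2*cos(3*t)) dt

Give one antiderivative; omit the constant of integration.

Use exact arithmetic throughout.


Answer: 2*sin(3*t)/3.


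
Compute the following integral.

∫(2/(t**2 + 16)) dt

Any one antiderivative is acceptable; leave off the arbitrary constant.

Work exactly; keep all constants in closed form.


Answer: atan(t/4)/2.


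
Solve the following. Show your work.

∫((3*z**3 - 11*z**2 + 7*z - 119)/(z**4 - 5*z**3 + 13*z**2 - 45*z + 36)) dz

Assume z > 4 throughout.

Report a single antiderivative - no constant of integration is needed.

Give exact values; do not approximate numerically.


Step 1. Decompose ∫((3*z**3 - 11*z**2 + 7*z - 119)/(z**4 - 5*z**3 + 13*z**2 - 45*z + 36)) dz by partial fractions, (3*z**3 - 11*z**2 + 7*z - 119)/(z**4 - 5*z**3 + 13*z**2 - 45*z + 36) = 4/(z**2 + 9) + 4/(z - 1) - 1/(z - 4): now ∫(-1/(z - 4)) dz + ∫(4/(z - 1)) dz + ∫(4/(z**2 + 9)) dz.
Step 2. Evaluate the standard form [assuming z > 4]: now -log(z - 4) + ∫(4/(z - 1)) dz + ∫(4/(z**2 + 9)) dz.
Step 3. Evaluate the standard form [assuming z > 1]: now -log(z - 4) + 4*log(z - 1) + ∫(4/(z**2 + 9)) dz.
Step 4. Evaluate the standard form: now -log(z - 4) + 4*log(z - 1) + 4*atan(z/3)/3.
Answer: -log(z - 4) + 4*log(z - 1) + 4*atan(z/3)/3.


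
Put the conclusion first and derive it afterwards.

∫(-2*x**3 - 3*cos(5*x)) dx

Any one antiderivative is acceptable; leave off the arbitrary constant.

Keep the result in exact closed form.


The answer is -x**4/2 - 3*sin(5*x)/5.
Step 1. Rewrite: now ∫(-2*x**3) dx + ∫(-3*cos(5*x)) dx.
Step 2. Evaluate the standard form: now -3*sin(5*x)/5 + ∫(-2*x**3) dx.
Step 3. Evaluate the standard form: now -x**4/2 - 3*sin(5*x)/5.
Answer: -x**4/2 - 3*sin(5*x)/5.


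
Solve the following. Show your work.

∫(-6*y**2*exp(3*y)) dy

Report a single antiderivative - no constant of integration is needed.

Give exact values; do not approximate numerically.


Step 1. Integrate ∫(-6*y**2*exp(3*y)) dy by parts with u = y**2, dv = (-6*exp(3*y)) dy, so v = -2*exp(3*y): now -2*y**2*exp(3*y) + ∫(4*y*exp(3*y)) dy.
Step 2. Integrate ∫(4*y*exp(3*y)) dy by parts with u = y, dv = (4*exp(3*y)) dy, so v = 4*exp(3*y)/3: now -2*y**2*exp(3*y) + 4*y*exp(3*y)/3 + ∫(-4*exp(3*y)/3) dy.
Step 3. Evaluate the standard form: now -2*y**2*exp(3*y) + 4*y*exp(3*y)/3 - 4*exp(3*y)/9.
Answer: -2*y**2*exp(3*y) + 4*y*exp(3*y)/3 - 4*exp(3*y)/9.


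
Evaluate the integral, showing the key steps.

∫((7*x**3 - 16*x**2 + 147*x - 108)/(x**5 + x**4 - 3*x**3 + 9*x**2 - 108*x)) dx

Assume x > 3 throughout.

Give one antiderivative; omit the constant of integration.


Step 1. Decompose ∫((7*x**3 - 16*x**2 + 147*x - 108)/(x**5 + x**4 - 3*x**3 + 9*x**2 - 108*x)) dx by partial fractions, (7*x**3 - 16*x**2 + 147*x - 108)/(x**5 + x**4 - 3*x**3 + 9*x**2 - 108*x) = -4/(x**2 + 9) - 2/(x + 4) + 1/(x - 3) + 1/x: now ∫(1/x) dx + ∫(1/(x - 3)) dx + ∫(-2/(x + 4)) dx + ∫(-4/(x**2 + 9)) dx.
Step 2. Evaluate the standard form [assuming x > 3]: now log(x - 3) + ∫(1/x) dx + ∫(-2/(x + 4)) dx + ∫(-4/(x**2 + 9)) dx.
Step 3. Evaluate the standard form [assuming x > -4]: now log(x - 3) - 2*log(x + 4) + ∫(1/x) dx + ∫(-4/(x**2 + 9)) dx.
Step 4. Evaluate the standard form [assuming x > 0]: now log(x) + log(x - 3) - 2*log(x + 4) + ∫(-4/(x**2 + 9)) dx.
Step 5. Evaluate the standard form: now log(x) + log(x - 3) - 2*log(x + 4) - 4*atan(x/3)/3.
Answer: log(x) + log(x - 3) - 2*log(x + 4) - 4*atan(x/3)/3.


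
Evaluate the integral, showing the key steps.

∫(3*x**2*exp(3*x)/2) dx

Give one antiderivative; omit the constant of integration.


Step 1. Integrate ∫(3*x**2*exp(3*x)/2) dx by parts with u = x**2, dv = (3*exp(3*x)/2) dx, so v = exp(3*x)/2: now x**2*exp(3*x)/2 + ∫(-x*exp(3*x)) dx.
Step 2. Integrate ∫(-x*exp(3*x)) dx by parts with u = x, dv = (-exp(3*x)) dx, so v = -exp(3*x)/3: now x**2*exp(3*x)/2 - x*exp(3*x)/3 + ∫(exp(3*x)/3) dx.
Step 3. Evaluate the standard form: now x**2*exp(3*x)/2 - x*exp(3*x)/3 + exp(3*x)/9.
Answer: x**2*exp(3*x)/2 - x*exp(3*x)/3 + exp(3*x)/9.


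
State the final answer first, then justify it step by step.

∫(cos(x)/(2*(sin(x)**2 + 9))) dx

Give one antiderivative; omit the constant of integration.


The answer is atan(sin(x)/3)/6.
Step 1. Substitute u = sin(x), turning ∫(cos(x)/(2*(sin(x)**2 + 9))) dx into ∫(1/(2*(u**2 + 9))) du: now ∫(1/(2*(u**2 + 9))) du.
Step 2. Evaluate the standard form: now atan(u/3)/6.
Step 3. Substitute back u = sin(x): now atan(sin(x)/3)/6.
Answer: atan(sin(x)/3)/6.


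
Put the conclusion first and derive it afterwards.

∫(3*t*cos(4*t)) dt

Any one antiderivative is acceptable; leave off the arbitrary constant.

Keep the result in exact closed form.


The answer is 3*t*sin(4*t)/4 + 3*cos(4*t)/16.
Step 1. Integrate ∫(3*t*cos(4*t)) dt by parts with u = t, dv = (3*cos(4*t)) dt, so v = 3*sin(4*t)/4: now 3*t*sin(4*t)/4 + ∫(-3*sin(4*t)/4) dt.
Step 2. Evaluate the standard form: now 3*t*sin(4*t)/4 + 3*cos(4*t)/16.
Answer: 3*t*sin(4*t)/4 + 3*cos(4*t)/16.


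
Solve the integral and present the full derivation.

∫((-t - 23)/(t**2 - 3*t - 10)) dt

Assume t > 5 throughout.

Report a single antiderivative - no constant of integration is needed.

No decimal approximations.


Step 1. Decompose ∫((-t - 23)/(t**2 - 3*t - 10)) dt by partial fractions, (-t - 23)/(t**2 - 3*t - 10) = 3/(t + 2) - 4/(t - 5): now ∫(-4/(t - 5)) dt + ∫(3/(t + 2)) dt.
Step 2. Evaluate the standard form [assuming t > -2]: now 3*log(t + 2) + ∫(-4/(t - 5)) dt.
Step 3. Evaluate the standard form [assuming t > 5]: now -4*log(t - 5) + 3*log(t + 2).
Answer: -4*log(t - 5) + 3*log(t + 2).


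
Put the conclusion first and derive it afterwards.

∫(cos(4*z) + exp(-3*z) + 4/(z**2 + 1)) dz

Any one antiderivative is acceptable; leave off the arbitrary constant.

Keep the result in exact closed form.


The answer is sin(4*z)/4 + 4*atan(z) - exp(-3*z)/3.
Step 1. Rewrite: now ∫(4/(z**2 + 1)) dz + ∫(exp(-3*z)) dz + ∫(cos(4*z)) dz.
Step 2. Evaluate the standard form: now sin(4*z)/4 + ∫(4/(z**2 + 1)) dz + ∫(exp(-3*z)) dz.
Step 3. Evaluate the standard form: now sin(4*z)/4 + ∫(4/(z**2 + 1)) dz - exp(-3*z)/3.
Step 4. Evaluate the standard form: now sin(4*z)/4 + 4*atan(z) - exp(-3*z)/3.
Answer: sin(4*z)/4 + 4*atan(z) - exp(-3*z)/3.


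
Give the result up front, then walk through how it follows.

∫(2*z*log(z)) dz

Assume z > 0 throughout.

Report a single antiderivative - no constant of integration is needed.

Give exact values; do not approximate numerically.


The answer is z**2*log(z) - z**2/2.
Step 1. Integrate ∫(2*z*log(z)) dz by parts with u = log(z), dv = (2*z) dz, so v = z**2 [assuming z > 0]: now z**2*log(z) + ∫(-z) dz.
Step 2. Evaluate the standard form: now z**2*log(z) - z**2/2.
Answer: z**2*log(z) - z**2/2.


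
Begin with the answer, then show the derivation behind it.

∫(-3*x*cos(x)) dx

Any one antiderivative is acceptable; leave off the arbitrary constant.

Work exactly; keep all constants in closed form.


The answer is -3*x*sin(x) - 3*cos(x).
Step 1. Integrate ∫(-3*x*cos(x)) dx by parts with u = x, dv = (-3*cos(x)) dx, so v = -3*sin(x): now -3*x*sin(x) + ∫(3*sin(x)) dx.
Step 2. Evaluate the standard form: now -3*x*sin(x) - 3*cos(x).
Answer: -3*x*sin(x) - 3*cos(x).


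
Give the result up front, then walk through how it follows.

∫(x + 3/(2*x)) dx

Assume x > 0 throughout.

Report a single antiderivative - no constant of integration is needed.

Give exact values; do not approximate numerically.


The answer is x**2/2 + 3*log(x)/2.
Step 1. Rewrite: now ∫(3/(2*x)) dx + ∫(x) dx.
Step 2. Evaluate the standard form: now x**2/2 + ∫(3/(2*x)) dx.
Step 3. Evaluate the standard form [assuming x > 0]: now x**2/2 + 3*log(x)/2.
Answer: x**2/2 + 3*log(x)/2.


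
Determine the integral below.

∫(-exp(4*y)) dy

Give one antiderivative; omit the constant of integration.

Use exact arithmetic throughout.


Answer: -exp(4*y)/4.


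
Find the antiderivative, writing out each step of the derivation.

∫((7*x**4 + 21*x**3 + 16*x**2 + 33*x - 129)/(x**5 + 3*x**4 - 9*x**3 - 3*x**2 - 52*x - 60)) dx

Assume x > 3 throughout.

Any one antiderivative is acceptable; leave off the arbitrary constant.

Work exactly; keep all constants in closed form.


Step 1. Decompose ∫((7*x**4 + 21*x**3 + 16*x**2 + 33*x - 129)/(x**5 + 3*x**4 - 9*x**3 - 3*x**2 - 52*x - 60)) dx by partial fractions, (7*x**4 + 21*x**3 + 16*x**2 + 33*x - 129)/(x**5 + 3*x**4 - 9*x**3 - 3*x**2 - 52*x - 60) = 3/(x**2 + 4) + 2/(x + 5) + 2/(x + 1) + 3/(x - 3): now ∫(3/(x - 3)) dx + ∫(2/(x + 1)) dx + ∫(2/(x + 5)) dx + ∫(3/(x**2 + 4)) dx.
Step 2. Evaluate the standard form [assuming x > -5]: now 2*log(x + 5) + ∫(3/(x - 3)) dx + ∫(2/(x + 1)) dx + ∫(3/(x**2 + 4)) dx.
Step 3. Evaluate the standard form [assuming x > -1]: now 2*log(x + 1) + 2*log(x + 5) + ∫(3/(x - 3)) dx + ∫(3/(x**2 + 4)) dx.
Step 4. Evaluate the standard form [assuming x > 3]: now 3*log(x - 3) + 2*log(x + 1) + 2*log(x + 5) + ∫(3/(x**2 + 4)) dx.
Step 5. Evaluate the standard form: now 3*log(x - 3) + 2*log(x + 1) + 2*log(x + 5) + 3*atan(x/2)/2.
Answer: 3*log(x - 3) + 2*log(x + 1) + 2*log(x + 5) + 3*atan(x/2)/2.


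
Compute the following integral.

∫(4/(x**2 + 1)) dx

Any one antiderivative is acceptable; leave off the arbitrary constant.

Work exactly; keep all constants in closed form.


Answer: 4*atan(x).


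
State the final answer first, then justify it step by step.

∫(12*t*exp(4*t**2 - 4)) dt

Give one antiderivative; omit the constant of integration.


The answer is 3*exp(4*t**2 - 4)/2.
Step 1. Substitute u = t**2 - 1, turning ∫(12*t*exp(4*t**2 - 4)) dt into ∫(6*exp(4*u)) du: now ∫(6*exp(4*u)) du.
Step 2. Evaluate the standard form: now 3*exp(4*u)/2.
Step 3. Substitute back u = t**2 - 1: now 3*exp(4*t**2 - 4)/2.
Answer: 3*exp(4*t**2 - 4)/2.


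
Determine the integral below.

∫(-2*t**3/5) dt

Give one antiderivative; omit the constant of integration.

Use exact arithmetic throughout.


Answer: -t**4/10.


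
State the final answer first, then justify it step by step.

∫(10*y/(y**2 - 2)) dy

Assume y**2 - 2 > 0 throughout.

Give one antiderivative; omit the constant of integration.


The answer is 5*log(y**2 - 2).
Step 1. Substitute u = y**2 - 2, turning ∫(10*y/(y**2 - 2)) dy into ∫(5/u) du: now ∫(5/u) du.
Step 2. Evaluate the standard form [assuming u > 0]: now 5*log(u).
Step 3. Substitute back u = y**2 - 2: now 5*log(y**2 - 2).
Answer: 5*log(y**2 - 2).


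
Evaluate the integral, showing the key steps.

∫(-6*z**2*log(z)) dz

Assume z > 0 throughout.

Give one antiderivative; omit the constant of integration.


Step 1. Integrate ∫(-6*z**2*log(z)) dz by parts with u = log(z), dv = (-6*z**2) dz, so v = -2*z**3 [assuming z > 0]: now -2*z**3*log(z) + ∫(2*z**2) dz.
Step 2. Evaluate the standard form: now -2*z**3*log(z) + 2*z**3/3.
Answer: -2*z**3*log(z) + 2*z**3/3.


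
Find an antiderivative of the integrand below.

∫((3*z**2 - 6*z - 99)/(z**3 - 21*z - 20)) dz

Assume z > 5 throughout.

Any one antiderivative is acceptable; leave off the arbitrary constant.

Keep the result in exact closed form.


Answer: -log(z - 5) + 5*log(z + 1) - log(z + 4).


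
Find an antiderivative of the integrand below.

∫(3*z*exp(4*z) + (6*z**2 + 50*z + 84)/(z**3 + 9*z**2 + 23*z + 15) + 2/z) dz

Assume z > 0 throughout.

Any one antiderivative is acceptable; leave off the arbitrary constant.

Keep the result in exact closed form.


Answer: 3*z*exp(4*z)/4 - 3*exp(4*z)/16 + 2*log(z) + 5*log(z + 1) + 3*log(z + 3) - 2*log(z + 5).


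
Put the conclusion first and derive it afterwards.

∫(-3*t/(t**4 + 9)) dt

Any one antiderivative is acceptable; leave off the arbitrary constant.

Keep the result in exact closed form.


The answer is -atan(t**2/3)/2.
Step 1. Substitute u = t**2, turning ∫(-3*t/(t**4 + 9)) dt into ∫(-3/(2*(u**2 + 9))) du: now ∫(-3/(2*(u**2 + 9))) du.
Step 2. Evaluate the standard form: now -atan(u/3)/2.
Step 3. Substitute back u = t**2: now -atan(t**2/3)/2.
Answer: -atan(t**2/3)/2.


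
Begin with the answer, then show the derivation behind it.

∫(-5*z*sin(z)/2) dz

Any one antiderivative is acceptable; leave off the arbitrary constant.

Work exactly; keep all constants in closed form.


The answer is 5*z*cos(z)/2 - 5*sin(z)/2.
Step 1. Integrate ∫(-5*z*sin(z)/2) dz by parts with u = z, dv = (-5*sin(z)/2) dz, so v = 5*cos(z)/2: now 5*z*cos(z)/2 + ∫(-5*cos(z)/2) dz.
Step 2. Evaluate the standard form: now 5*z*cos(z)/2 - 5*sin(z)/2.
Answer: 5*z*cos(z)/2 - 5*sin(z)/2.


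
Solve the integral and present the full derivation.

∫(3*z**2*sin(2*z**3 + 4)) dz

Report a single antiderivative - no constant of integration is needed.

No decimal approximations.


Step 1. Substitute u = z**3 + 2, turning ∫(3*z**2*sin(2*z**3 + 4)) dz into ∫(sin(2*u)) du: now ∫(sin(2*u)) du.
Step 2. Evaluate the standard form: now -cos(2*u)/2.
Step 3. Substitute back u = z**3 + 2: now -cos(2*z**3 + 4)/2.
Answer: -cos(2*z**3 + 4)/2.


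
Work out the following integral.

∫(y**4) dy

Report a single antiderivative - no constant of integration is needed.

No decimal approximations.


Answer: y**5/5.


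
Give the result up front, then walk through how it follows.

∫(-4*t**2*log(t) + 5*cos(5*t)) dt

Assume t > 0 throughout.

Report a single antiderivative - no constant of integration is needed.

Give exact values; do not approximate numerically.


The answer is -4*t**3*log(t)/3 + 4*t**3/9 + sin(5*t).
Step 1. Rewrite: now ∫(-4*t**2*log(t)) dt + ∫(5*cos(5*t)) dt.
Step 2. Evaluate the standard form: now sin(5*t) + ∫(-4*t**2*log(t)) dt.
Step 3. Integrate ∫(-4*t**2*log(t)) dt by parts with u = log(t), dv = (-4*t**2) dt, so v = -4*t**3/3 [assuming t > 0]: now -4*t**3*log(t)/3 + sin(5*t) + ∫(4*t**2/3) dt.
Step 4. Evaluate the standard form: now -4*t**3*log(t)/3 + 4*t**3/9 + sin(5*t).
Answer: -4*t**3*log(t)/3 + 4*t**3/9 + sin(5*t).


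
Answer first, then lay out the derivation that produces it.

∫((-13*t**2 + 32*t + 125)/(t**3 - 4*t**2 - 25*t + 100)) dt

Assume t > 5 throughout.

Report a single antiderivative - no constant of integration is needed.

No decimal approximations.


The answer is -4*log(t - 5) - 5*log(t - 4) - 4*log(t + 5).
Step 1. Decompose ∫((-13*t**2 + 32*t + 125)/(t**3 - 4*t**2 - 25*t + 100)) dt by partial fractions, (-13*t**2 + 32*t + 125)/(t**3 - 4*t**2 - 25*t + 100) = -4/(t + 5) - 5/(t - 4) - 4/(t - 5): now ∫(-4/(t - 5)) dt + ∫(-5/(t - 4)) dt + ∫(-4/(t + 5)) dt.
Step 2. Evaluate the standard form [assuming t > -5]: now -4*log(t + 5) + ∫(-4/(t - 5)) dt + ∫(-5/(t - 4)) dt.
Step 3. Evaluate the standard form [assuming t > 5]: now -4*log(t - 5) - 4*log(t + 5) + ∫(-5/(t - 4)) dt.
Step 4. Evaluate the standard form [assuming t > 4]: now -4*log(t - 5) - 5*log(t - 4) - 4*log(t + 5).
Answer: -4*log(t - 5) - 5*log(t - 4) - 4*log(t + 5).


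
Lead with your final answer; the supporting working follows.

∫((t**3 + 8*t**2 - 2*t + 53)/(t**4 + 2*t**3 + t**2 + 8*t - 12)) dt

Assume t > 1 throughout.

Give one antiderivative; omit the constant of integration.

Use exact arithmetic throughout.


The answer is 3*log(t - 1) - 2*log(t + 3) - 3*atan(t/2)/2.
Step 1. Decompose ∫((t**3 + 8*t**2 - 2*t + 53)/(t**4 + 2*t**3 + t**2 + 8*t - 12)) dt by partial fractions, (t**3 + 8*t**2 - 2*t + 53)/(t**4 + 2*t**3 + t**2 + 8*t - 12) = -3/(t**2 + 4) - 2/(t + 3) + 3/(t - 1): now ∫(3/(t - 1)) dt + ∫(-2/(t + 3)) dt + ∫(-3/(t**2 + 4)) dt.
Step 2. Evaluate the standard form [assuming t > -3]: now -2*log(t + 3) + ∫(3/(t - 1)) dt + ∫(-3/(t**2 + 4)) dt.
Step 3. Evaluate the standard form [assuming t > 1]: now 3*log(t - 1) - 2*log(t + 3) + ∫(-3/(t**2 + 4)) dt.
Step 4. Evaluate the standard form: now 3*log(t - 1) - 2*log(t + 3) - 3*atan(t/2)/2.
Answer: 3*log(t - 1) - 2*log(t + 3) - 3*atan(t/2)/2.


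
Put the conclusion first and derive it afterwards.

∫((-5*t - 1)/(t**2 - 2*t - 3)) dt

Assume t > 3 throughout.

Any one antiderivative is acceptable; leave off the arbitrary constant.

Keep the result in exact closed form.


The answer is -4*log(t - 3) - log(t + 1).
Step 1. Decompose ∫((-5*t - 1)/(t**2 - 2*t - 3)) dt by partial fractions, (-5*t - 1)/(t**2 - 2*t - 3) = -1/(t + 1) - 4/(t - 3): now ∫(-4/(t - 3)) dt + ∫(-1/(t + 1)) dt.
Step 2. Evaluate the standard form [assuming t > 3]: now -4*log(t - 3) + ∫(-1/(t + 1)) dt.
Step 3. Evaluate the standard form [assuming t > -1]: now -4*log(t - 3) - log(t + 1).
Answer: -4*log(t - 3) - log(t + 1).


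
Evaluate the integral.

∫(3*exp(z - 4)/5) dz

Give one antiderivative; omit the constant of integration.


Answer: 3*exp(z - 4)/5.


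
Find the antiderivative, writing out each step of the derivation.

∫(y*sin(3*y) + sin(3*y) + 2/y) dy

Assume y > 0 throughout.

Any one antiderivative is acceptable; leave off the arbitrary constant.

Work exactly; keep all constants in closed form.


Step 1. Rewrite: now ∫(2/y) dy + ∫(y*sin(3*y)) dy + ∫(sin(3*y)) dy.
Step 2. Evaluate the standard form [assuming y > 0]: now 2*log(y) + ∫(y*sin(3*y)) dy + ∫(sin(3*y)) dy.
Step 3. Integrate ∫(y*sin(3*y)) dy by parts with u = y, dv = (sin(3*y)) dy, so v = -cos(3*y)/3: now -y*cos(3*y)/3 + 2*log(y) + ∫(sin(3*y)) dy + ∫(cos(3*y)/3) dy.
Step 4. Evaluate the standard form: now -y*cos(3*y)/3 + 2*log(y) + sin(3*y)/9 + ∫(sin(3*y)) dy.
Step 5. Evaluate the standard form: now -y*cos(3*y)/3 + 2*log(y) + sin(3*y)/9 - cos(3*y)/3.
Answer: -y*cos(3*y)/3 + 2*log(y) + sin(3*y)/9 - cos(3*y)/3.


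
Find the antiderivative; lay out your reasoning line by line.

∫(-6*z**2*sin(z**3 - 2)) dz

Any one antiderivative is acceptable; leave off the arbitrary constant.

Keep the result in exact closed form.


Step 1. Substitute u = z**3 - 2, turning ∫(-6*z**2*sin(z**3 - 2)) dz into ∫(-2*sin(u)) du: now ∫(-2*sin(u)) du.
Step 2. Evaluate the standard form: now 2*cos(u).
Step 3. Substitute back u = z**3 - 2: now 2*cos(z**3 - 2).
Answer: 2*cos(z**3 - 2).


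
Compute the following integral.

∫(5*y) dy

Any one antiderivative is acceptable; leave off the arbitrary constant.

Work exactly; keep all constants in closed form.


Answer: 5*y**2/2.


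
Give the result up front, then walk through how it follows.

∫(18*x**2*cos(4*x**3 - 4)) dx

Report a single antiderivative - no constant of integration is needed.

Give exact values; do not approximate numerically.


The answer is 3*sin(4*x**3 - 4)/2.
Step 1. Substitute u = x**3 - 1, turning ∫(18*x**2*cos(4*x**3 - 4)) dx into ∫(6*cos(4*u)) du: now ∫(6*cos(4*u)) du.
Step 2. Evaluate the standard form: now 3*sin(4*u)/2.
Step 3. Substitute back u = x**3 - 1: now 3*sin(4*x**3 - 4)/2.
Answer: 3*sin(4*x**3 - 4)/2.


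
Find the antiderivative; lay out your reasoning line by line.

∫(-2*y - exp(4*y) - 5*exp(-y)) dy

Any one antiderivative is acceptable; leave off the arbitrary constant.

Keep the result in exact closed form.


Step 1. Rewrite: now ∫(-2*y) dy + ∫(-5*exp(-y)) dy + ∫(-exp(4*y)) dy.
Step 2. Evaluate the standard form: now -exp(4*y)/4 + ∫(-2*y) dy + ∫(-5*exp(-y)) dy.
Step 3. Evaluate the standard form: now -exp(4*y)/4 + ∫(-2*y) dy + 5*exp(-y).
Step 4. Evaluate the standard form: now -y**2 - exp(4*y)/4 + 5*exp(-y).
Answer: -y**2 - exp(4*y)/4 + 5*exp(-y).


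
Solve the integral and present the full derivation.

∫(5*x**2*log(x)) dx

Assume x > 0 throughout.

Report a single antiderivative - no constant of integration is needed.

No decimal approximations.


Step 1. Integrate ∫(5*x**2*log(x)) dx by parts with u = log(x), dv = (5*x**2) dx, so v = 5*x**3/3 [assuming x > 0]: now 5*x**3*log(x)/3 + ∫(-5*x**2/3) dx.
Step 2. Evaluate the standard form: now 5*x**3*log(x)/3 - 5*x**3/9.
Answer: 5*x**3*log(x)/3 - 5*x**3/9.


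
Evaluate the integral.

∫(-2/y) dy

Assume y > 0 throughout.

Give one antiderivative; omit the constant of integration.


Answer: -2*log(y).


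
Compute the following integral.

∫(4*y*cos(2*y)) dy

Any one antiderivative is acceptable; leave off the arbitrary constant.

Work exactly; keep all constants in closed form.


Answer: 2*y*sin(2*y) + cos(2*y).


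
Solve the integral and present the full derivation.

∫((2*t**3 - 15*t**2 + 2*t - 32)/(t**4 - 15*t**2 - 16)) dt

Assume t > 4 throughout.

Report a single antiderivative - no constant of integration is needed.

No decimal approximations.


Step 1. Decompose ∫((2*t**3 - 15*t**2 + 2*t - 32)/(t**4 - 15*t**2 - 16)) dt by partial fractions, (2*t**3 - 15*t**2 + 2*t - 32)/(t**4 - 15*t**2 - 16) = 1/(t**2 + 1) + 3/(t + 4) - 1/(t - 4): now ∫(-1/(t - 4)) dt + ∫(3/(t + 4)) dt + ∫(1/(t**2 + 1)) dt.
Step 2. Evaluate the standard form [assuming t > 4]: now -log(t - 4) + ∫(3/(t + 4)) dt + ∫(1/(t**2 + 1)) dt.
Step 3. Evaluate the standard form [assuming t > -4]: now -log(t - 4) + 3*log(t + 4) + ∫(1/(t**2 + 1)) dt.
Step 4. Evaluate the standard form: now -log(t - 4) + 3*log(t + 4) + atan(t).
Answer: -log(t - 4) + 3*log(t + 4) + atan(t).


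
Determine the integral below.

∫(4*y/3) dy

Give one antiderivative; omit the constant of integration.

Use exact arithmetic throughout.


Answer: 2*y**2/3.


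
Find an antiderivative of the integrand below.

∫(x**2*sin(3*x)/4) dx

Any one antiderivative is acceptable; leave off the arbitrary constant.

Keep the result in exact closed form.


Answer: -x**2*cos(3*x)/12 + x*sin(3*x)/18 + cos(3*x)/54.


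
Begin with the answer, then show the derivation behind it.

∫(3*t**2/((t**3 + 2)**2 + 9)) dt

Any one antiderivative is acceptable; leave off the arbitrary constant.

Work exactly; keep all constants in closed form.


The answer is atan(t**3/3 + 2/3)/3.
Step 1. Substitute u = t**3 + 2, turning ∫(3*t**2/((t**3 + 2)**2 + 9)) dt into ∫(1/(u**2 + 9)) du: now ∫(1/(u**2 + 9)) du.
Step 2. Evaluate the standard form: now atan(u/3)/3.
Step 3. Substitute back u = t**3 + 2: now atan(t**3/3 + 2/3)/3.
Answer: atan(t**3/3 + 2/3)/3.


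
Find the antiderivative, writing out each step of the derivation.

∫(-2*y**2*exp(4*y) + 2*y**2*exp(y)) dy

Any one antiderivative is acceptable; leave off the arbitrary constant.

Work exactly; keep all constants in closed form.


Step 1. Rewrite: now ∫(2*y**2*exp(y)) dy + ∫(-2*y**2*exp(4*y)) dy.
Step 2. Integrate ∫(-2*y**2*exp(4*y)) dy by parts with u = y**2, dv = (-2*exp(4*y)) dy, so v = -exp(4*y)/2: now -y**2*exp(4*y)/2 + ∫(y*exp(4*y)) dy + ∫(2*y**2*exp(y)) dy.
Step 3. Integrate ∫(y*exp(4*y)) dy by parts with u = y, dv = (exp(4*y)) dy, so v = exp(4*y)/4: now -y**2*exp(4*y)/2 + y*exp(4*y)/4 + ∫(2*y**2*exp(y)) dy + ∫(-exp(4*y)/4) dy.
Step 4. Evaluate the standard form: now -y**2*exp(4*y)/2 + y*exp(4*y)/4 - exp(4*y)/16 + ∫(2*y**2*exp(y)) dy.
Step 5. Integrate ∫(2*y**2*exp(y)) dy by parts with u = y**2, dv = (2*exp(y)) dy, so v = 2*exp(y): now -y**2*exp(4*y)/2 + 2*y**2*exp(y) + y*exp(4*y)/4 - exp(4*y)/16 + ∫(-4*y*exp(y)) dy.
Step 6. Integrate ∫(-4*y*exp(y)) dy by parts with u = y, dv = (-4*exp(y)) dy, so v = -4*exp(y): now -y**2*exp(4*y)/2 + 2*y**2*exp(y) + y*exp(4*y)/4 - 4*y*exp(y) - exp(4*y)/16 + ∫(4*exp(y)) dy.
Step 7. Evaluate the standard form: now -y**2*exp(4*y)/2 + 2*y**2*exp(y) + y*exp(4*y)/4 - 4*y*exp(y) - exp(4*y)/16 + 4*exp(y).
Answer: -y**2*exp(4*y)/2 + 2*y**2*exp(y) + y*exp(4*y)/4 - 4*y*exp(y) - exp(4*y)/16 + 4*exp(y).


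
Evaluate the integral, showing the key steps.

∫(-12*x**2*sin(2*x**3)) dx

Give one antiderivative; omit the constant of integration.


Step 1. Substitute u = x**3, turning ∫(-12*x**2*sin(2*x**3)) dx into ∫(-4*sin(2*u)) du: now ∫(-4*sin(2*u)) du.
Step 2. Evaluate the standard form: now 2*cos(2*u).
Step 3. Substitute back u = x**3: now 2*cos(2*x**3).
Answer: 2*cos(2*x**3).


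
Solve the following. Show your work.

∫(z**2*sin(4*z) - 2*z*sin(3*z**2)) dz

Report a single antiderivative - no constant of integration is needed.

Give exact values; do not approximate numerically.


Step 1. Rewrite: now ∫(-2*z*sin(3*z**2)) dz + ∫(z**2*sin(4*z)) dz.
Step 2. Integrate ∫(z**2*sin(4*z)) dz by parts with u = z**2, dv = (sin(4*z)) dz, so v = -cos(4*z)/4: now -z**2*cos(4*z)/4 + ∫(-2*z*sin(3*z**2)) dz + ∫(z*cos(4*z)/2) dz.
Step 3. Integrate ∫(z*cos(4*z)/2) dz by parts with u = z, dv = (cos(4*z)/2) dz, so v = sin(4*z)/8: now -z**2*cos(4*z)/4 + z*sin(4*z)/8 + ∫(-2*z*sin(3*z**2)) dz + ∫(-sin(4*z)/8) dz.
Step 4. Evaluate the standard form: now -z**2*cos(4*z)/4 + z*sin(4*z)/8 + cos(4*z)/32 + ∫(-2*z*sin(3*z**2)) dz.
Step 5. Substitute u = z**2, turning ∫(-2*z*sin(3*z**2)) dz into ∫(-sin(3*u)) du: now -z**2*cos(4*z)/4 + z*sin(4*z)/8 + cos(4*z)/32 + ∫(-sin(3*u)) du.
Step 6. Evaluate the standard form: now -z**2*cos(4*z)/4 + z*sin(4*z)/8 + cos(3*u)/3 + cos(4*z)/32.
Step 7. Substitute back u = z**2: now -z**2*cos(4*z)/4 + z*sin(4*z)/8 + cos(4*z)/32 + cos(3*z**2)/3.
Answer: -z**2*cos(4*z)/4 + z*sin(4*z)/8 + cos(4*z)/32 + cos(3*z**2)/3.


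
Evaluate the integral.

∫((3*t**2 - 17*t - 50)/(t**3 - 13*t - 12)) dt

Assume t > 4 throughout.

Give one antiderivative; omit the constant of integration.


Answer: -2*log(t - 4) + 3*log(t + 1) + 2*log(t + 3).


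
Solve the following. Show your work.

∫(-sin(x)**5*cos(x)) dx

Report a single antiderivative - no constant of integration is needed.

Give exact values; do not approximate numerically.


Step 1. Substitute u = sin(x), turning ∫(-sin(x)**5*cos(x)) dx into ∫(-u**5) du: now ∫(-u**5) du.
Step 2. Evaluate the standard form: now -u**6/6.
Step 3. Substitute back u = sin(x): now -sin(x)**6/6.
Answer: -sin(x)**6/6.


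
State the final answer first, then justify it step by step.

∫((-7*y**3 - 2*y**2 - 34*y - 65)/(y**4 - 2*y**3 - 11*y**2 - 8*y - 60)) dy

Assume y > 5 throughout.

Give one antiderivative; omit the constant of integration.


The answer is -5*log(y - 5) - 2*log(y + 3) + 3*atan(y/2)/2.
Step 1. Decompose ∫((-7*y**3 - 2*y**2 - 34*y - 65)/(y**4 - 2*y**3 - 11*y**2 - 8*y - 60)) dy by partial fractions, (-7*y**3 - 2*y**2 - 34*y - 65)/(y**4 - 2*y**3 - 11*y**2 - 8*y - 60) = 3/(y**2 + 4) - 2/(y + 3) - 5/(y - 5): now ∫(-5/(y - 5)) dy + ∫(-2/(y + 3)) dy + ∫(3/(y**2 + 4)) dy.
Step 2. Evaluate the standard form [assuming y > -3]: now -2*log(y + 3) + ∫(-5/(y - 5)) dy + ∫(3/(y**2 + 4)) dy.
Step 3. Evaluate the standard form [assuming y > 5]: now -5*log(y - 5) - 2*log(y + 3) + ∫(3/(y**2 + 4)) dy.
Step 4. Evaluate the standard form: now -5*log(y - 5) - 2*log(y + 3) + 3*atan(y/2)/2.
Answer: -5*log(y - 5) - 2*log(y + 3) + 3*atan(y/2)/2.


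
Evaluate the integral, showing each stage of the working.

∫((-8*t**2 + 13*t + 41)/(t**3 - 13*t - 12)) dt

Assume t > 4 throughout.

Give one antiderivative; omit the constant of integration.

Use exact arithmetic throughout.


Step 1. Decompose ∫((-8*t**2 + 13*t + 41)/(t**3 - 13*t - 12)) dt by partial fractions, (-8*t**2 + 13*t + 41)/(t**3 - 13*t - 12) = -5/(t + 3) - 2/(t + 1) - 1/(t - 4): now ∫(-1/(t - 4)) dt + ∫(-2/(t + 1)) dt + ∫(-5/(t + 3)) dt.
Step 2. Evaluate the standard form [assuming t > -3]: now -5*log(t + 3) + ∫(-1/(t - 4)) dt + ∫(-2/(t + 1)) dt.
Step 3. Evaluate the standard form [assuming t > -1]: now -2*log(t + 1) - 5*log(t + 3) + ∫(-1/(t - 4)) dt.
Step 4. Evaluate the standard form [assuming t > 4]: now -log(t - 4) - 2*log(t + 1) - 5*log(t + 3).
Answer: -log(t - 4) - 2*log(t + 1) - 5*log(t + 3).


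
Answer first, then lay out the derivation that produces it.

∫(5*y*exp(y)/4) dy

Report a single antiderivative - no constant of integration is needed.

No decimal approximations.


The answer is 5*y*exp(y)/4 - 5*exp(y)/4.
Step 1. Integrate ∫(5*y*exp(y)/4) dy by parts with u = y, dv = (5*exp(y)/4) dy, so v = 5*exp(y)/4: now 5*y*exp(y)/4 + ∫(-5*exp(y)/4) dy.
Step 2. Evaluate the standard form: now 5*y*exp(y)/4 - 5*exp(y)/4.
Answer: 5*y*exp(y)/4 - 5*exp(y)/4.


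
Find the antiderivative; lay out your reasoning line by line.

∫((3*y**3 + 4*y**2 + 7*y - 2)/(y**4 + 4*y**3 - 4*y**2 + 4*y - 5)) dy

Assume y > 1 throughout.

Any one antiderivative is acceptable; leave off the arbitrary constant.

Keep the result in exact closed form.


Step 1. Decompose ∫((3*y**3 + 4*y**2 + 7*y - 2)/(y**4 + 4*y**3 - 4*y**2 + 4*y - 5)) dy by partial fractions, (3*y**3 + 4*y**2 + 7*y - 2)/(y**4 + 4*y**3 - 4*y**2 + 4*y - 5) = 1/(y**2 + 1) + 2/(y + 5) + 1/(y - 1): now ∫(1/(y - 1)) dy + ∫(2/(y + 5)) dy + ∫(1/(y**2 + 1)) dy.
Step 2. Evaluate the standard form [assuming y > 1]: now log(y - 1) + ∫(2/(y + 5)) dy + ∫(1/(y**2 + 1)) dy.
Step 3. Evaluate the standard form [assuming y > -5]: now log(y - 1) + 2*log(y + 5) + ∫(1/(y**2 + 1)) dy.
Step 4. Evaluate the standard form: now log(y - 1) + 2*log(y + 5) + atan(y).
Answer: log(y - 1) + 2*log(y + 5) + atan(y).


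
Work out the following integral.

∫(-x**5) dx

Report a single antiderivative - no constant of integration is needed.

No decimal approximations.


Answer: -x**6/6.


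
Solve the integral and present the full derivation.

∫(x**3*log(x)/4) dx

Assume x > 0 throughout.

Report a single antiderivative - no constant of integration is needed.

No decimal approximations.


Step 1. Integrate ∫(x**3*log(x)/4) dx by parts with u = log(x), dv = (x**3/4) dx, so v = x**4/16 [assuming x > 0]: now x**4*log(x)/16 + ∫(-x**3/16) dx.
Step 2. Evaluate the standard form: now x**4*log(x)/16 - x**4/64.
Answer: x**4*log(x)/16 - x**4/64.


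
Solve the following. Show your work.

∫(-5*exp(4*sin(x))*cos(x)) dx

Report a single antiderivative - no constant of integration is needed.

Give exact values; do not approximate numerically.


Step 1. Substitute u = sin(x), turning ∫(-5*exp(4*sin(x))*cos(x)) dx into ∫(-5*exp(4*u)) du: now ∫(-5*exp(4*u)) du.
Step 2. Evaluate the standard form: now -5*exp(4*u)/4.
Step 3. Substitute back u = sin(x): now -5*exp(4*sin(x))/4.
Answer: -5*exp(4*sin(x))/4.


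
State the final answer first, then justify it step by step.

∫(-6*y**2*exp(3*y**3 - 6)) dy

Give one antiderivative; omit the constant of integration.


The answer is -2*exp(3*y**3 - 6)/3.
Step 1. Substitute u = y**3 - 2, turning ∫(-6*y**2*exp(3*y**3 - 6)) dy into ∫(-2*exp(3*u)) du: now ∫(-2*exp(3*u)) du.
Step 2. Evaluate the standard form: now -2*exp(3*u)/3.
Step 3. Substitute back u = y**3 - 2: now -2*exp(3*y**3 - 6)/3.
Answer: -2*exp(3*y**3 - 6)/3.


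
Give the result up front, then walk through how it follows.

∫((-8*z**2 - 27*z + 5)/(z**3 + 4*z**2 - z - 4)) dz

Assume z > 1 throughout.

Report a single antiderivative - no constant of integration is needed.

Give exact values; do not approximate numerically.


The answer is -3*log(z - 1) - 4*log(z + 1) - log(z + 4).
Step 1. Decompose ∫((-8*z**2 - 27*z + 5)/(z**3 + 4*z**2 - z - 4)) dz by partial fractions, (-8*z**2 - 27*z + 5)/(z**3 + 4*z**2 - z - 4) = -1/(z + 4) - 4/(z + 1) - 3/(z - 1): now ∫(-3/(z - 1)) dz + ∫(-4/(z + 1)) dz + ∫(-1/(z + 4)) dz.
Step 2. Evaluate the standard form [assuming z > -4]: now -log(z + 4) + ∫(-3/(z - 1)) dz + ∫(-4/(z + 1)) dz.
Step 3. Evaluate the standard form [assuming z > -1]: now -4*log(z + 1) - log(z + 4) + ∫(-3/(z - 1)) dz.
Step 4. Evaluate the standard form [assuming z > 1]: now -3*log(z - 1) - 4*log(z + 1) - log(z + 4).
Answer: -3*log(z - 1) - 4*log(z + 1) - log(z + 4).


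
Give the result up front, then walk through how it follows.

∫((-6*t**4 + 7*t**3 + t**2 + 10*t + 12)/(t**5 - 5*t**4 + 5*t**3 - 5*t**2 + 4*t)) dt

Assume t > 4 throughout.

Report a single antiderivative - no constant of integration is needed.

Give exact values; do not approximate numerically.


The answer is 3*log(t) - 5*log(t - 4) - 4*log(t - 1) + atan(t).
Step 1. Decompose ∫((-6*t**4 + 7*t**3 + t**2 + 10*t + 12)/(t**5 - 5*t**4 + 5*t**3 - 5*t**2 + 4*t)) dt by partial fractions, (-6*t**4 + 7*t**3 + t**2 + 10*t + 12)/(t**5 - 5*t**4 + 5*t**3 - 5*t**2 + 4*t) = 1/(t**2 + 1) - 4/(t - 1) - 5/(t - 4) + 3/t: now ∫(3/t) dt + ∫(-5/(t - 4)) dt + ∫(-4/(t - 1)) dt + ∫(1/(t**2 + 1)) dt.
Step 2. Evaluate the standard form [assuming t > 4]: now -5*log(t - 4) + ∫(3/t) dt + ∫(-4/(t - 1)) dt + ∫(1/(t**2 + 1)) dt.
Step 3. Evaluate the standard form [assuming t > 0]: now 3*log(t) - 5*log(t - 4) + ∫(-4/(t - 1)) dt + ∫(1/(t**2 + 1)) dt.
Step 4. Evaluate the standard form [assuming t > 1]: now 3*log(t) - 5*log(t - 4) - 4*log(t - 1) + ∫(1/(t**2 + 1)) dt.
Step 5. Evaluate the standard form: now 3*log(t) - 5*log(t - 4) - 4*log(t - 1) + atan(t).
Answer: 3*log(t) - 5*log(t - 4) - 4*log(t - 1) + atan(t).


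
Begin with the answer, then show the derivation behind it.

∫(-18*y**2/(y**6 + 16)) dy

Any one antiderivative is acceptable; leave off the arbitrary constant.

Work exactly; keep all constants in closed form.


The answer is -3*atan(y**3/4)/2.
Step 1. Substitute u = y**3, turning ∫(-18*y**2/(y**6 + 16)) dy into ∫(-6/(u**2 + 16)) du: now ∫(-6/(u**2 + 16)) du.
Step 2. Evaluate the standard form: now -3*atan(u/4)/2.
Step 3. Substitute back u = y**3: now -3*atan(y**3/4)/2.
Answer: -3*atan(y**3/4)/2.


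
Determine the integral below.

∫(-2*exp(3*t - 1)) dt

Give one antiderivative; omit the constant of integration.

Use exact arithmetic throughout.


Answer: -2*exp(3*t - 1)/3.


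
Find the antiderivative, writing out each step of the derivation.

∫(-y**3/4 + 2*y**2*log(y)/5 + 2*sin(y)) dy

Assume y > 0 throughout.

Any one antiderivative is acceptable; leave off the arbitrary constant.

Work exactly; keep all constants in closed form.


Step 1. Rewrite: now ∫(-y**3/4) dy + ∫(2*y**2*log(y)/5) dy + ∫(2*sin(y)) dy.
Step 2. Evaluate the standard form: now -y**4/16 + ∫(2*y**2*log(y)/5) dy + ∫(2*sin(y)) dy.
Step 3. Integrate ∫(2*y**2*log(y)/5) dy by parts with u = log(y), dv = (2*y**2/5) dy, so v = 2*y**3/15 [assuming y > 0]: now -y**4/16 + 2*y**3*log(y)/15 + ∫(-2*y**2/15) dy + ∫(2*sin(y)) dy.
Step 4. Evaluate the standard form: now -y**4/16 + 2*y**3*log(y)/15 - 2*y**3/45 + ∫(2*sin(y)) dy.
Step 5. Evaluate the standard form: now -y**4/16 + 2*y**3*log(y)/15 - 2*y**3/45 - 2*cos(y).
Answer: -y**4/16 + 2*y**3*log(y)/15 - 2*y**3/45 - 2*cos(y).


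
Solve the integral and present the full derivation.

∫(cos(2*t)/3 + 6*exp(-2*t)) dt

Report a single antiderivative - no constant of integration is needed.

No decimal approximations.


Step 1. Rewrite: now ∫(6*exp(-2*t)) dt + ∫(cos(2*t)/3) dt.
Step 2. Evaluate the standard form: now ∫(cos(2*t)/3) dt - 3*exp(-2*t).
Step 3. Evaluate the standard form: now sin(2*t)/6 - 3*exp(-2*t).
Answer: sin(2*t)/6 - 3*exp(-2*t).


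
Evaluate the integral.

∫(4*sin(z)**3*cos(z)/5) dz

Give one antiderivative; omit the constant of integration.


Answer: sin(z)**4/5.


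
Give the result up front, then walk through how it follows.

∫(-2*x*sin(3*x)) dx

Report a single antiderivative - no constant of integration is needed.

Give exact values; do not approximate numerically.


The answer is 2*x*cos(3*x)/3 - 2*sin(3*x)/9.
Step 1. Integrate ∫(-2*x*sin(3*x)) dx by parts with u = x, dv = (-2*sin(3*x)) dx, so v = 2*cos(3*x)/3: now 2*x*cos(3*x)/3 + ∫(-2*cos(3*x)/3) dx.
Step 2. Evaluate the standard form: now 2*x*cos(3*x)/3 - 2*sin(3*x)/9.
Answer: 2*x*cos(3*x)/3 - 2*sin(3*x)/9.


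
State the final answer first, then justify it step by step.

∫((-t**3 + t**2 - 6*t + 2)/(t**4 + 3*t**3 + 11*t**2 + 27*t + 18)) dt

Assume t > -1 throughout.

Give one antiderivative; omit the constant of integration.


The answer is log(t + 1) - 2*log(t + 2) + atan(t/3)/3.
Step 1. Decompose ∫((-t**3 + t**2 - 6*t + 2)/(t**4 + 3*t**3 + 11*t**2 + 27*t + 18)) dt by partial fractions, (-t**3 + t**2 - 6*t + 2)/(t**4 + 3*t**3 + 11*t**2 + 27*t + 18) = 1/(t**2 + 9) - 2/(t + 2) + 1/(t + 1): now ∫(1/(t + 1)) dt + ∫(-2/(t + 2)) dt + ∫(1/(t**2 + 9)) dt.
Step 2. Evaluate the standard form [assuming t > -1]: now log(t + 1) + ∫(-2/(t + 2)) dt + ∫(1/(t**2 + 9)) dt.
Step 3. Evaluate the standard form [assuming t > -2]: now log(t + 1) - 2*log(t + 2) + ∫(1/(t**2 + 9)) dt.
Step 4. Evaluate the standard form: now log(t + 1) - 2*log(t + 2) + atan(t/3)/3.
Answer: log(t + 1) - 2*log(t + 2) + atan(t/3)/3.


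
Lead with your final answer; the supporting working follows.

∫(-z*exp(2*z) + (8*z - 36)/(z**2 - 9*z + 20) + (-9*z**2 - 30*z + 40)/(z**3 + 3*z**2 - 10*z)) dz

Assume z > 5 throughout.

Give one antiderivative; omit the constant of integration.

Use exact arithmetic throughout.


The answer is -z*exp(2*z)/2 + exp(2*z)/4 - 4*log(z) + 4*log(z - 5) + 4*log(z - 4) - 4*log(z - 2) - log(z + 5).
Step 1. Rewrite: now ∫(-z*exp(2*z)) dz + ∫((8*z - 36)/(z**2 - 9*z + 20)) dz + ∫((-9*z**2 - 30*z + 40)/(z**3 + 3*z**2 - 10*z)) dz.
Step 2. Decompose ∫((-9*z**2 - 30*z + 40)/(z**3 + 3*z**2 - 10*z)) dz by partial fractions, (-9*z**2 - 30*z + 40)/(z**3 + 3*z**2 - 10*z) = -1/(z + 5) - 4/(z - 2) - 4/z: now ∫(-4/z) dz + ∫(-z*exp(2*z)) dz + ∫((8*z - 36)/(z**2 - 9*z + 20)) dz + ∫(-4/(z - 2)) dz + ∫(-1/(z + 5)) dz.
Step 3. Evaluate the standard form [assuming z > 2]: now -4*log(z - 2) + ∫(-4/z) dz + ∫(-z*exp(2*z)) dz + ∫((8*z - 36)/(z**2 - 9*z + 20)) dz + ∫(-1/(z + 5)) dz.
Step 4. Evaluate the standard form [assuming z > -5]: now -4*log(z - 2) - log(z + 5) + ∫(-4/z) dz + ∫(-z*exp(2*z)) dz + ∫((8*z - 36)/(z**2 - 9*z + 20)) dz.
Step 5. Evaluate the standard form [assuming z > 0]: now -4*log(z) - 4*log(z - 2) - log(z + 5) + ∫(-z*exp(2*z)) dz + ∫((8*z - 36)/(z**2 - 9*z + 20)) dz.
Step 6. Decompose ∫((8*z - 36)/(z**2 - 9*z + 20)) dz by partial fractions, (8*z - 36)/(z**2 - 9*z + 20) = 4/(z - 4) + 4/(z - 5): now -4*log(z) - 4*log(z - 2) - log(z + 5) + ∫(-z*exp(2*z)) dz + ∫(4/(z - 5)) dz + ∫(4/(z - 4)) dz.
Step 7. Evaluate the standard form [assuming z > 5]: now -4*log(z) + 4*log(z - 5) - 4*log(z - 2) - log(z + 5) + ∫(-z*exp(2*z)) dz + ∫(4/(z - 4)) dz.
Step 8. Evaluate the standard form [assuming z > 4]: now -4*log(z) + 4*log(z - 5) + 4*log(z - 4) - 4*log(z - 2) - log(z + 5) + ∫(-z*exp(2*z)) dz.
Step 9. Integrate ∫(-z*exp(2*z)) dz by parts with u = z, dv = (-exp(2*z)) dz, so v = -exp(2*z)/2: now -z*exp(2*z)/2 - 4*log(z) + 4*log(z - 5) + 4*log(z - 4) - 4*log(z - 2) - log(z + 5) + ∫(exp(2*z)/2) dz.
Step 10. Evaluate the standard form: now -z*exp(2*z)/2 + exp(2*z)/4 - 4*log(z) + 4*log(z - 5) + 4*log(z - 4) - 4*log(z - 2) - log(z + 5).
Answer: -z*exp(2*z)/2 + exp(2*z)/4 - 4*log(z) + 4*log(z - 5) + 4*log(z - 4) - 4*log(z - 2) - log(z + 5).
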